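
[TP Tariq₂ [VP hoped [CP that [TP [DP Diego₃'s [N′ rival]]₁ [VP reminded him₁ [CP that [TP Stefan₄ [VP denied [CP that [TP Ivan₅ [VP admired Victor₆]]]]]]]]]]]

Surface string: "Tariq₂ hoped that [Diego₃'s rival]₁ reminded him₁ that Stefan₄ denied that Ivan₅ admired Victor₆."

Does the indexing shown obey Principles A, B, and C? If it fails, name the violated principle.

The two coindexed NPs are *[Diego₃'s rival]₁* and *him₁*.
*him₁* is a pronoun. Its binding domain is the embedded TP, whose subject is [Diego₃'s rival]₁.
*[Diego₃'s rival]₁* c-commands it within that domain and carries the same index.
The pronoun is locally bound → Principle B violation.

Principle B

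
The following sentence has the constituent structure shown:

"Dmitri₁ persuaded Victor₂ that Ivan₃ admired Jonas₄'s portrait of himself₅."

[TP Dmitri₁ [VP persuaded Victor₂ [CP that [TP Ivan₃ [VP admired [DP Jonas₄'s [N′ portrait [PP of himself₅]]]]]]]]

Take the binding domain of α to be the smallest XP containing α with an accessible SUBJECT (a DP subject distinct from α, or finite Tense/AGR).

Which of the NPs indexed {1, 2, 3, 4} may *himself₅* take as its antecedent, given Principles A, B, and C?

{4}

*himself* is an anaphor, so Principle A applies: it must be bound in its binding domain.
Binding domain of *himself₅*: the possessed DP, whose subject is Jonas₄.
*Dmitri₁* c-commands the anaphor but is outside its binding domain → cannot satisfy Principle A.
*Victor₂* c-commands the anaphor but is outside its binding domain → cannot satisfy Principle A.
*Ivan₃* c-commands the anaphor but is outside its binding domain → cannot satisfy Principle A.
*Jonas₄* c-commands the anaphor within its binding domain → licit binder.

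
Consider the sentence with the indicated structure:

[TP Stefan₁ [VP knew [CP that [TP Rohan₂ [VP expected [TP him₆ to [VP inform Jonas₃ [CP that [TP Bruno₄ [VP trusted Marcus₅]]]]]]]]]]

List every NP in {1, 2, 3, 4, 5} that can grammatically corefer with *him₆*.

{1}

*him* is a pronoun, so Principle B applies: it must be free in its binding domain.
Binding domain of *him₆*: the embedded TP, whose subject is Rohan₂.
*Stefan₁* c-commands the pronoun but from outside its binding domain, and is not c-commanded by it → coindexation permitted.
*Rohan₂* c-commands the pronoun within its binding domain → coindexation would violate Principle B.
*Jonas₃*: the pronoun c-commands this R-expression → coindexation would violate Principle C on *Jonas₃*.
*Bruno₄*: the pronoun c-commands this R-expression → coindexation would violate Principle C on *Bruno₄*.
*Marcus₅*: the pronoun c-commands this R-expression → coindexation would violate Principle C on *Marcus₅*.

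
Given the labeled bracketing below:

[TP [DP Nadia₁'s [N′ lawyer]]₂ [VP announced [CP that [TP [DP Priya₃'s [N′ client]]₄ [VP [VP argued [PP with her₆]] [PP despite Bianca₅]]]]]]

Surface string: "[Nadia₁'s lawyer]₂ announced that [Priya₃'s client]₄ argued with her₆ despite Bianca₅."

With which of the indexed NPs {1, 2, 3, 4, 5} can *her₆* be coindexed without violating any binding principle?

*her* is a pronoun, so Principle B applies: it must be free in its binding domain.
Binding domain of *her₆*: the embedded TP, whose subject is [Priya₃'s client]₄.
*Nadia₁* and the pronoun do not c-command one another → neither Principle B nor Principle C is at stake; coindexation permitted.
*[Nadia₁'s lawyer]₂* c-commands the pronoun but from outside its binding domain, and is not c-commanded by it → coindexation permitted.
*Priya₃* and the pronoun do not c-command one another → neither Principle B nor Principle C is at stake; coindexation permitted.
*[Priya₃'s client]₄* c-commands the pronoun within its binding domain → coindexation would violate Principle B.
*Bianca₅* and the pronoun do not c-command one another → neither Principle B nor Principle C is at stake; coindexation permitted.

{1, 2, 3, 5}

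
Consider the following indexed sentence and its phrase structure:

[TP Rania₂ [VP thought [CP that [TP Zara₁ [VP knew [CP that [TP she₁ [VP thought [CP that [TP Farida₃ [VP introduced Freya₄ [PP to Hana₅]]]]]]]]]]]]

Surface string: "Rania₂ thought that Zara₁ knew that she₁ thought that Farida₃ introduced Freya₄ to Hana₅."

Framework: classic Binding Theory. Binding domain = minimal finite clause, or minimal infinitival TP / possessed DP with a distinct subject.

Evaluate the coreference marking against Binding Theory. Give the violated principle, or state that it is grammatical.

The two coindexed NPs are *Zara₁* and *she₁*.
*she₁* is a pronoun; nothing c-commands it within its binding domain (the embedded TP.), so Principle B holds trivially.
*Zara₁* is an R-expression; *she₁* does not c-command it, and no other NP shares its index, so Principle C is satisfied.
All principles are respected.

grammatical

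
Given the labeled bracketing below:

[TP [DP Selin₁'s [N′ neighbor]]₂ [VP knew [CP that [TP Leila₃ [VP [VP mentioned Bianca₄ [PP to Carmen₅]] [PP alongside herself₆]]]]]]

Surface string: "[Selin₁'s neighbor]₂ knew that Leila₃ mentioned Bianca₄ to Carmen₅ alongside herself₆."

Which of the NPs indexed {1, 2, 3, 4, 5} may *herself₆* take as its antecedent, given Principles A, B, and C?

*herself* is an anaphor, so Principle A applies: it must be bound in its binding domain.
Binding domain of *herself₆*: the embedded TP, whose subject is Leila₃.
*Selin₁* does not c-command the anaphor → cannot bind it.
*[Selin₁'s neighbor]₂* c-commands the anaphor but is outside its binding domain → cannot satisfy Principle A.
*Leila₃* c-commands the anaphor within its binding domain → licit binder.
*Bianca₄* does not c-command the anaphor → cannot bind it.
*Carmen₅* does not c-command the anaphor → cannot bind it.

{3}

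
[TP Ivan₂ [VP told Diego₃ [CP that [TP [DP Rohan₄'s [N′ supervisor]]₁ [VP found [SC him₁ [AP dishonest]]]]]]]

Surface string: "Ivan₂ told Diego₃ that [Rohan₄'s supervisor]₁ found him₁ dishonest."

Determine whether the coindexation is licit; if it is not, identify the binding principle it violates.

The two coindexed NPs are *[Rohan₄'s supervisor]₁* and *him₁*.
*him₁* is a pronoun. Its binding domain is the embedded TP, whose subject is [Rohan₄'s supervisor]₁.
*[Rohan₄'s supervisor]₁* c-commands it within that domain and carries the same index.
The pronoun is locally bound → Principle B violation.

Principle B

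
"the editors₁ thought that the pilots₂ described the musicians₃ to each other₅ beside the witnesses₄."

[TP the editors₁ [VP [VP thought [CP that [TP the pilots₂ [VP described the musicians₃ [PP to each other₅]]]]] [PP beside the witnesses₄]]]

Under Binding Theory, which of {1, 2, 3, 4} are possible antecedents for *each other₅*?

*each other* is an anaphor, so Principle A applies: it must be bound in its binding domain.
Binding domain of *each other₅*: the embedded TP, whose subject is the pilots₂.
*the editors₁* c-commands the anaphor but is outside its binding domain → cannot satisfy Principle A.
*the pilots₂* c-commands the anaphor within its binding domain → licit binder.
*the musicians₃* c-commands the anaphor within its binding domain → licit binder.
*the witnesses₄* does not c-command the anaphor → cannot bind it.

{2, 3}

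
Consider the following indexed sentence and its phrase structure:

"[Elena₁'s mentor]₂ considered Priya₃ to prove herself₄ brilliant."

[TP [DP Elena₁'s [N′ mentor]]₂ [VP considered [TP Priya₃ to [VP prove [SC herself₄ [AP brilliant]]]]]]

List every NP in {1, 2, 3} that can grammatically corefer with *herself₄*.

{3}

*herself* is an anaphor, so Principle A applies: it must be bound in its binding domain.
Binding domain of *herself₄*: the embedded TP, whose subject is Priya₃.
*Elena₁* does not c-command the anaphor → cannot bind it.
*[Elena₁'s mentor]₂* c-commands the anaphor but is outside its binding domain → cannot satisfy Principle A.
*Priya₃* c-commands the anaphor within its binding domain → licit binder.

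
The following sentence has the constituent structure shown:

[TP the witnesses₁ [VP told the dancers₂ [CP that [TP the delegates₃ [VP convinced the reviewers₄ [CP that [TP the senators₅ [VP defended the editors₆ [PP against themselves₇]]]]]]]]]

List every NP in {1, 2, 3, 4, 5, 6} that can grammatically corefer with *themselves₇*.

*themselves* is an anaphor, so Principle A applies: it must be bound in its binding domain.
Binding domain of *themselves₇*: the embedded TP, whose subject is the senators₅.
*the witnesses₁* c-commands the anaphor but is outside its binding domain → cannot satisfy Principle A.
*the dancers₂* c-commands the anaphor but is outside its binding domain → cannot satisfy Principle A.
*the delegates₃* c-commands the anaphor but is outside its binding domain → cannot satisfy Principle A.
*the reviewers₄* c-commands the anaphor but is outside its binding domain → cannot satisfy Principle A.
*the senators₅* c-commands the anaphor within its binding domain → licit binder.
*the editors₆* c-commands the anaphor within its binding domain → licit binder.

{5, 6}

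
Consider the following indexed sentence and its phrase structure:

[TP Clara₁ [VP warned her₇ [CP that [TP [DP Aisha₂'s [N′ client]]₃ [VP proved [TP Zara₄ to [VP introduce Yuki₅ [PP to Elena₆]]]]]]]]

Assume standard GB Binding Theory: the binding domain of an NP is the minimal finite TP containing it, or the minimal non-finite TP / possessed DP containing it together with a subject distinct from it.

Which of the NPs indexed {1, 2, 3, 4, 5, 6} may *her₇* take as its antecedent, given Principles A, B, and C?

none

*her* is a pronoun, so Principle B applies: it must be free in its binding domain.
Binding domain of *her₇*: the matrix TP, whose subject is Clara₁.
*Clara₁* c-commands the pronoun within its binding domain → coindexation would violate Principle B.
*Aisha₂*: the pronoun c-commands this R-expression → coindexation would violate Principle C on *Aisha₂*.
*[Aisha₂'s client]₃*: the pronoun c-commands this R-expression → coindexation would violate Principle C on *[Aisha₂'s client]₃*.
*Zara₄*: the pronoun c-commands this R-expression → coindexation would violate Principle C on *Zara₄*.
*Yuki₅*: the pronoun c-commands this R-expression → coindexation would violate Principle C on *Yuki₅*.
*Elena₆*: the pronoun c-commands this R-expression → coindexation would violate Principle C on *Elena₆*.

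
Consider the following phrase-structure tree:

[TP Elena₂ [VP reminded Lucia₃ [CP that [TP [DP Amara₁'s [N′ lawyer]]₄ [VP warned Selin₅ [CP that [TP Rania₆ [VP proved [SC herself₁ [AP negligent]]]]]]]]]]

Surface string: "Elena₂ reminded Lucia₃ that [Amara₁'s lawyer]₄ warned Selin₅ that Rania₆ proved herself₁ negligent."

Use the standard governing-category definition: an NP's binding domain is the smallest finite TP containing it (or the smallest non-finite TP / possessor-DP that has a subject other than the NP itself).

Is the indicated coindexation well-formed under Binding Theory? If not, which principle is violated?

The two coindexed NPs are *Amara₁* and *herself₁*.
*herself₁* is an anaphor. Principle A requires it to be bound within its binding domain — the embedded TP, whose subject is Rania₆.
Within that domain it is c-commanded by *Rania₆*, which does not share its index.
*Amara₁* does not c-command the anaphor at all.
The anaphor is unbound in its domain → Principle A violation.

Principle A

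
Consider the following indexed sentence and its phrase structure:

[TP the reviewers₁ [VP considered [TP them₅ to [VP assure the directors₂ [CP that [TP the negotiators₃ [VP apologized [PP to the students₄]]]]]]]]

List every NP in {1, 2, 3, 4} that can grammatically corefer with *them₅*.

*them* is a pronoun, so Principle B applies: it must be free in its binding domain.
Binding domain of *them₅*: the matrix TP, whose subject is the reviewers₁.
*the reviewers₁* c-commands the pronoun within its binding domain → coindexation would violate Principle B.
*the directors₂*: the pronoun c-commands this R-expression → coindexation would violate Principle C on *the directors₂*.
*the negotiators₃*: the pronoun c-commands this R-expression → coindexation would violate Principle C on *the negotiators₃*.
*the students₄*: the pronoun c-commands this R-expression → coindexation would violate Principle C on *the students₄*.

none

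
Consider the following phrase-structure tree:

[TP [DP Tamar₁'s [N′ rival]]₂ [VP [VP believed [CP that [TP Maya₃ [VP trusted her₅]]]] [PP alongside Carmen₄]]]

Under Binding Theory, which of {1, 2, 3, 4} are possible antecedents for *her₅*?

*her* is a pronoun, so Principle B applies: it must be free in its binding domain.
Binding domain of *her₅*: the embedded TP, whose subject is Maya₃.
*Tamar₁* and the pronoun do not c-command one another → neither Principle B nor Principle C is at stake; coindexation permitted.
*[Tamar₁'s rival]₂* c-commands the pronoun but from outside its binding domain, and is not c-commanded by it → coindexation permitted.
*Maya₃* c-commands the pronoun within its binding domain → coindexation would violate Principle B.
*Carmen₄* and the pronoun do not c-command one another → neither Principle B nor Principle C is at stake; coindexation permitted.

{1, 2, 4}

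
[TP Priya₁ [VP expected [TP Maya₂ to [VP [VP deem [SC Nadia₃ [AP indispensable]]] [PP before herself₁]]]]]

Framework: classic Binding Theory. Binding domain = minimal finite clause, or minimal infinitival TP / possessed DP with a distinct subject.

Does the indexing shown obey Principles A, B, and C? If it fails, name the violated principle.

Principle A

The two coindexed NPs are *Priya₁* and *herself₁*.
*herself₁* is an anaphor. Principle A requires it to be bound within its binding domain — the embedded TP, whose subject is Maya₂.
Within that domain it is c-commanded by *Maya₂*, which does not share its index.
*Priya₁* does c-command the anaphor, but from outside its binding domain.
The anaphor is unbound in its domain → Principle A violation.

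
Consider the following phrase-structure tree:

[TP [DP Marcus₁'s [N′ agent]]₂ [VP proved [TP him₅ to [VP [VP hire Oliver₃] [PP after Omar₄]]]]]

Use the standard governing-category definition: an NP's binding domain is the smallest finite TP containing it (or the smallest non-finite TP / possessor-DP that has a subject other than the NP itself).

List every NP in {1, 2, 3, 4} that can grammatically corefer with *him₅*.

{1}

*him* is a pronoun, so Principle B applies: it must be free in its binding domain.
Binding domain of *him₅*: the matrix TP, whose subject is [Marcus₁'s agent]₂.
*Marcus₁* and the pronoun do not c-command one another → neither Principle B nor Principle C is at stake; coindexation permitted.
*[Marcus₁'s agent]₂* c-commands the pronoun within its binding domain → coindexation would violate Principle B.
*Oliver₃*: the pronoun c-commands this R-expression → coindexation would violate Principle C on *Oliver₃*.
*Omar₄*: the pronoun c-commands this R-expression → coindexation would violate Principle C on *Omar₄*.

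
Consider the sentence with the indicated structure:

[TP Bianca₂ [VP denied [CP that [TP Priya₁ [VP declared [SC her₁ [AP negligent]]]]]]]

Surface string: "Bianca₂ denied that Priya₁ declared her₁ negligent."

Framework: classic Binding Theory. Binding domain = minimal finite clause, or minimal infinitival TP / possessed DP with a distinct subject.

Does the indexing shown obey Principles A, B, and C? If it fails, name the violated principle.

The two coindexed NPs are *Priya₁* and *her₁*.
*her₁* is a pronoun. Its binding domain is the embedded TP, whose subject is Priya₁.
*Priya₁* c-commands it within that domain and carries the same index.
The pronoun is locally bound → Principle B violation.

Principle B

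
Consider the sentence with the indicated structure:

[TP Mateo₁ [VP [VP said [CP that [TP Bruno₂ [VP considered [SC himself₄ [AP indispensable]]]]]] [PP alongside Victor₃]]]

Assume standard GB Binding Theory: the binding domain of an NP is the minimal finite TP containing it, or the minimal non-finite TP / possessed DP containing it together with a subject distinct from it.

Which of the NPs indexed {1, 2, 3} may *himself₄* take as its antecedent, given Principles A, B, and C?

*himself* is an anaphor, so Principle A applies: it must be bound in its binding domain.
Binding domain of *himself₄*: the embedded TP, whose subject is Bruno₂.
*Mateo₁* c-commands the anaphor but is outside its binding domain → cannot satisfy Principle A.
*Bruno₂* c-commands the anaphor within its binding domain → licit binder.
*Victor₃* does not c-command the anaphor → cannot bind it.

{2}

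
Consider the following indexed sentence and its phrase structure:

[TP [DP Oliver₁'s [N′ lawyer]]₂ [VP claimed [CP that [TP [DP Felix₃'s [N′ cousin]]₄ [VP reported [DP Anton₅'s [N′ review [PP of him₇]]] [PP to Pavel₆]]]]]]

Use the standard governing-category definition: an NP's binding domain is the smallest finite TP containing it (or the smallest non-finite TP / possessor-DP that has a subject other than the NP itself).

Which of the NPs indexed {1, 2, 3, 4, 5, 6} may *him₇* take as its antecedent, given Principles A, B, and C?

{1, 2, 3, 4, 6}

*him* is a pronoun, so Principle B applies: it must be free in its binding domain.
Binding domain of *him₇*: the possessed DP, whose subject is Anton₅.
*Oliver₁* and the pronoun do not c-command one another → neither Principle B nor Principle C is at stake; coindexation permitted.
*[Oliver₁'s lawyer]₂* c-commands the pronoun but from outside its binding domain, and is not c-commanded by it → coindexation permitted.
*Felix₃* and the pronoun do not c-command one another → neither Principle B nor Principle C is at stake; coindexation permitted.
*[Felix₃'s cousin]₄* c-commands the pronoun but from outside its binding domain, and is not c-commanded by it → coindexation permitted.
*Anton₅* c-commands the pronoun within its binding domain → coindexation would violate Principle B.
*Pavel₆* and the pronoun do not c-command one another → neither Principle B nor Principle C is at stake; coindexation permitted.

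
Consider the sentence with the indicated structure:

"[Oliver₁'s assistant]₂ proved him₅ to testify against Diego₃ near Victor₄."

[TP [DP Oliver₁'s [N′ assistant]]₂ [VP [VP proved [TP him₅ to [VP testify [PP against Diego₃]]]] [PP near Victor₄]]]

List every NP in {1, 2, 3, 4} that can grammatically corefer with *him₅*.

{1, 4}

*him* is a pronoun, so Principle B applies: it must be free in its binding domain.
Binding domain of *him₅*: the matrix TP, whose subject is [Oliver₁'s assistant]₂.
*Oliver₁* and the pronoun do not c-command one another → neither Principle B nor Principle C is at stake; coindexation permitted.
*[Oliver₁'s assistant]₂* c-commands the pronoun within its binding domain → coindexation would violate Principle B.
*Diego₃*: the pronoun c-commands this R-expression → coindexation would violate Principle C on *Diego₃*.
*Victor₄* and the pronoun do not c-command one another → neither Principle B nor Principle C is at stake; coindexation permitted.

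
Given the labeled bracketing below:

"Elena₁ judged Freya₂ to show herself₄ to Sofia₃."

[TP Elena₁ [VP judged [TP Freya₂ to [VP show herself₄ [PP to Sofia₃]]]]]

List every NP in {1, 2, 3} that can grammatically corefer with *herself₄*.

{2}

*herself* is an anaphor, so Principle A applies: it must be bound in its binding domain.
Binding domain of *herself₄*: the embedded TP, whose subject is Freya₂.
*Elena₁* c-commands the anaphor but is outside its binding domain → cannot satisfy Principle A.
*Freya₂* c-commands the anaphor within its binding domain → licit binder.
*Sofia₃* does not c-command the anaphor → cannot bind it.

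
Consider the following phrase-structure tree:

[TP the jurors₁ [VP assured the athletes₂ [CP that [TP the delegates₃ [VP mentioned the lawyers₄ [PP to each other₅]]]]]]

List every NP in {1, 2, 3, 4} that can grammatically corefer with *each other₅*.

{3, 4}

*each other* is an anaphor, so Principle A applies: it must be bound in its binding domain.
Binding domain of *each other₅*: the embedded TP, whose subject is the delegates₃.
*the jurors₁* c-commands the anaphor but is outside its binding domain → cannot satisfy Principle A.
*the athletes₂* c-commands the anaphor but is outside its binding domain → cannot satisfy Principle A.
*the delegates₃* c-commands the anaphor within its binding domain → licit binder.
*the lawyers₄* c-commands the anaphor within its binding domain → licit binder.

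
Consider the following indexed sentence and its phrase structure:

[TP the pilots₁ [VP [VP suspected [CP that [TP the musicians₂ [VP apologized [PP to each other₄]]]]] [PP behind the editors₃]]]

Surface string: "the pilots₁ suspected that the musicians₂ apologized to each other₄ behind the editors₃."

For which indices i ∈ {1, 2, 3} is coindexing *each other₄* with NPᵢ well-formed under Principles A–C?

{2}

*each other* is an anaphor, so Principle A applies: it must be bound in its binding domain.
Binding domain of *each other₄*: the embedded TP, whose subject is the musicians₂.
*the pilots₁* c-commands the anaphor but is outside its binding domain → cannot satisfy Principle A.
*the musicians₂* c-commands the anaphor within its binding domain → licit binder.
*the editors₃* does not c-command the anaphor → cannot bind it.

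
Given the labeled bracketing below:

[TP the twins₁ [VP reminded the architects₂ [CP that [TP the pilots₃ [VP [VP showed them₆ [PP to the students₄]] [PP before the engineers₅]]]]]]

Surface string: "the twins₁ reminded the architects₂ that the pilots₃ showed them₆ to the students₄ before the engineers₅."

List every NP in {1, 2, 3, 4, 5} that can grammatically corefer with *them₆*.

{1, 2, 5}

*them* is a pronoun, so Principle B applies: it must be free in its binding domain.
Binding domain of *them₆*: the embedded TP, whose subject is the pilots₃.
*the twins₁* c-commands the pronoun but from outside its binding domain, and is not c-commanded by it → coindexation permitted.
*the architects₂* c-commands the pronoun but from outside its binding domain, and is not c-commanded by it → coindexation permitted.
*the pilots₃* c-commands the pronoun within its binding domain → coindexation would violate Principle B.
*the students₄*: the pronoun c-commands this R-expression → coindexation would violate Principle C on *the students₄*.
*the engineers₅* and the pronoun do not c-command one another → neither Principle B nor Principle C is at stake; coindexation permitted.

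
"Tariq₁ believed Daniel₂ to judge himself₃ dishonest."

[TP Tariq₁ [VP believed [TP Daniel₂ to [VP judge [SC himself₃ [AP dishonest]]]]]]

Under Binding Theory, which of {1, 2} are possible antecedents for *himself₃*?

{2}

*himself* is an anaphor, so Principle A applies: it must be bound in its binding domain.
Binding domain of *himself₃*: the embedded TP, whose subject is Daniel₂.
*Tariq₁* c-commands the anaphor but is outside its binding domain → cannot satisfy Principle A.
*Daniel₂* c-commands the anaphor within its binding domain → licit binder.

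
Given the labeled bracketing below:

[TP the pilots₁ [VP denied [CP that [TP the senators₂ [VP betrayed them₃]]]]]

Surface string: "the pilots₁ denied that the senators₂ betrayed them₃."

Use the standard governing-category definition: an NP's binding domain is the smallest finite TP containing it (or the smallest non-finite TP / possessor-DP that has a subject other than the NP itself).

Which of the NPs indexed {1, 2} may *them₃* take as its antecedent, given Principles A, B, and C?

{1}

*them* is a pronoun, so Principle B applies: it must be free in its binding domain.
Binding domain of *them₃*: the embedded TP, whose subject is the senators₂.
*the pilots₁* c-commands the pronoun but from outside its binding domain, and is not c-commanded by it → coindexation permitted.
*the senators₂* c-commands the pronoun within its binding domain → coindexation would violate Principle B.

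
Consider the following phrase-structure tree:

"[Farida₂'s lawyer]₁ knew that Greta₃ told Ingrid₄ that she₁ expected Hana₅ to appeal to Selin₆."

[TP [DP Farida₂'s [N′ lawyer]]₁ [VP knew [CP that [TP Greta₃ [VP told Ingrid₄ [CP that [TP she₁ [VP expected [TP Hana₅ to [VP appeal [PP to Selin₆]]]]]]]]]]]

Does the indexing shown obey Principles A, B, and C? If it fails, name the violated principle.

The two coindexed NPs are *[Farida₂'s lawyer]₁* and *she₁*.
*she₁* is a pronoun; nothing c-commands it within its binding domain (the embedded TP.), so Principle B holds trivially.
*[Farida₂'s lawyer]₁* is an R-expression; *she₁* does not c-command it, and no other NP shares its index, so Principle C is satisfied.
All principles are respected.

grammatical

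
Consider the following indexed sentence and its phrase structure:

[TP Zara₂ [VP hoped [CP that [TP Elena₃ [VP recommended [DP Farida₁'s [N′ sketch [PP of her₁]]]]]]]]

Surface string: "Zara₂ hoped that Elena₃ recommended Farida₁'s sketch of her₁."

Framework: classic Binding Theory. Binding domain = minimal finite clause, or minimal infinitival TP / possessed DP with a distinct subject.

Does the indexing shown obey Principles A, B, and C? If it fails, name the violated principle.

The two coindexed NPs are *Farida₁* and *her₁*.
*her₁* is a pronoun. Its binding domain is the possessed DP, whose subject is Farida₁.
*Farida₁* c-commands it within that domain and carries the same index.
The pronoun is locally bound → Principle B violation.

Principle B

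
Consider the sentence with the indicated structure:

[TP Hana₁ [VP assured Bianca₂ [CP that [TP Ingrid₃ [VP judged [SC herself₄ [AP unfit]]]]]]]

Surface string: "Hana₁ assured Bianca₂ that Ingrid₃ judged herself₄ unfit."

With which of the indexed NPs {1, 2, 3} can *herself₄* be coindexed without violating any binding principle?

{3}

*herself* is an anaphor, so Principle A applies: it must be bound in its binding domain.
Binding domain of *herself₄*: the embedded TP, whose subject is Ingrid₃.
*Hana₁* c-commands the anaphor but is outside its binding domain → cannot satisfy Principle A.
*Bianca₂* c-commands the anaphor but is outside its binding domain → cannot satisfy Principle A.
*Ingrid₃* c-commands the anaphor within its binding domain → licit binder.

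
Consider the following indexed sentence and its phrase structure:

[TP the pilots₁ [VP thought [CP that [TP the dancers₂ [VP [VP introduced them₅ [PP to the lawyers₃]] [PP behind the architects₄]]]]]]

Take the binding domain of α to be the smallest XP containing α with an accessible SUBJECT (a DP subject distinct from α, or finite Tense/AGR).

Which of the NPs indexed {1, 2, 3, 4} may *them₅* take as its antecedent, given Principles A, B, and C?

*them* is a pronoun, so Principle B applies: it must be free in its binding domain.
Binding domain of *them₅*: the embedded TP, whose subject is the dancers₂.
*the pilots₁* c-commands the pronoun but from outside its binding domain, and is not c-commanded by it → coindexation permitted.
*the dancers₂* c-commands the pronoun within its binding domain → coindexation would violate Principle B.
*the lawyers₃*: the pronoun c-commands this R-expression → coindexation would violate Principle C on *the lawyers₃*.
*the architects₄* and the pronoun do not c-command one another → neither Principle B nor Principle C is at stake; coindexation permitted.

{1, 4}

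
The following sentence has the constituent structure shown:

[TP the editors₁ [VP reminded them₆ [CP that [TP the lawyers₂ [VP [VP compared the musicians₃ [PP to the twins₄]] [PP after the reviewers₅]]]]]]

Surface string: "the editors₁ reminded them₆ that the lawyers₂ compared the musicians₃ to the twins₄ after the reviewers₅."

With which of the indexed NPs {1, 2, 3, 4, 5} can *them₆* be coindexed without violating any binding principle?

*them* is a pronoun, so Principle B applies: it must be free in its binding domain.
Binding domain of *them₆*: the matrix TP, whose subject is the editors₁.
*the editors₁* c-commands the pronoun within its binding domain → coindexation would violate Principle B.
*the lawyers₂*: the pronoun c-commands this R-expression → coindexation would violate Principle C on *the lawyers₂*.
*the musicians₃*: the pronoun c-commands this R-expression → coindexation would violate Principle C on *the musicians₃*.
*the twins₄*: the pronoun c-commands this R-expression → coindexation would violate Principle C on *the twins₄*.
*the reviewers₅*: the pronoun c-commands this R-expression → coindexation would violate Principle C on *the reviewers₅*.

none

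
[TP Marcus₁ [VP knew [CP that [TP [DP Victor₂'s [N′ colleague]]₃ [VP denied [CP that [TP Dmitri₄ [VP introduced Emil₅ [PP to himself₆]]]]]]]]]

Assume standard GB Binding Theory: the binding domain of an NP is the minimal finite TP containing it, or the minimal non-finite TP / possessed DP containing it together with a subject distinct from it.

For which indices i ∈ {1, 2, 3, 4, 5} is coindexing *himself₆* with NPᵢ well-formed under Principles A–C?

*himself* is an anaphor, so Principle A applies: it must be bound in its binding domain.
Binding domain of *himself₆*: the embedded TP, whose subject is Dmitri₄.
*Marcus₁* c-commands the anaphor but is outside its binding domain → cannot satisfy Principle A.
*Victor₂* does not c-command the anaphor → cannot bind it.
*[Victor₂'s colleague]₃* c-commands the anaphor but is outside its binding domain → cannot satisfy Principle A.
*Dmitri₄* c-commands the anaphor within its binding domain → licit binder.
*Emil₅* c-commands the anaphor within its binding domain → licit binder.

{4, 5}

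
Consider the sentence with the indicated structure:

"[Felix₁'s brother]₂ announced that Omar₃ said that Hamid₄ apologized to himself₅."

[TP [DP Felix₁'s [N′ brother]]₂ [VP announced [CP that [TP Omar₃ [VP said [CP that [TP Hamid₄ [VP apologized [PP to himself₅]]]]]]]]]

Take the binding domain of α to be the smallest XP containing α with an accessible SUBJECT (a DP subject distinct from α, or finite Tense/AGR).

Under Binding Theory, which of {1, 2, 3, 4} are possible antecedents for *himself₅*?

{4}

*himself* is an anaphor, so Principle A applies: it must be bound in its binding domain.
Binding domain of *himself₅*: the embedded TP, whose subject is Hamid₄.
*Felix₁* does not c-command the anaphor → cannot bind it.
*[Felix₁'s brother]₂* c-commands the anaphor but is outside its binding domain → cannot satisfy Principle A.
*Omar₃* c-commands the anaphor but is outside its binding domain → cannot satisfy Principle A.
*Hamid₄* c-commands the anaphor within its binding domain → licit binder.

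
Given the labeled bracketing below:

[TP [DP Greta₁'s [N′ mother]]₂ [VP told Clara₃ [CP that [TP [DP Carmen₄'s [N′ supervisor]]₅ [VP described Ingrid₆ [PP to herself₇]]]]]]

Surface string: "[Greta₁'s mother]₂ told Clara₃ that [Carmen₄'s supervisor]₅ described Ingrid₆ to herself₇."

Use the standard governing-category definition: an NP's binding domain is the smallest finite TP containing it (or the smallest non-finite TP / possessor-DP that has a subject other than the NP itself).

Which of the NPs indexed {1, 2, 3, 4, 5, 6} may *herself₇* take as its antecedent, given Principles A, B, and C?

{5, 6}

*herself* is an anaphor, so Principle A applies: it must be bound in its binding domain.
Binding domain of *herself₇*: the embedded TP, whose subject is [Carmen₄'s supervisor]₅.
*Greta₁* does not c-command the anaphor → cannot bind it.
*[Greta₁'s mother]₂* c-commands the anaphor but is outside its binding domain → cannot satisfy Principle A.
*Clara₃* c-commands the anaphor but is outside its binding domain → cannot satisfy Principle A.
*Carmen₄* does not c-command the anaphor → cannot bind it.
*[Carmen₄'s supervisor]₅* c-commands the anaphor within its binding domain → licit binder.
*Ingrid₆* c-commands the anaphor within its binding domain → licit binder.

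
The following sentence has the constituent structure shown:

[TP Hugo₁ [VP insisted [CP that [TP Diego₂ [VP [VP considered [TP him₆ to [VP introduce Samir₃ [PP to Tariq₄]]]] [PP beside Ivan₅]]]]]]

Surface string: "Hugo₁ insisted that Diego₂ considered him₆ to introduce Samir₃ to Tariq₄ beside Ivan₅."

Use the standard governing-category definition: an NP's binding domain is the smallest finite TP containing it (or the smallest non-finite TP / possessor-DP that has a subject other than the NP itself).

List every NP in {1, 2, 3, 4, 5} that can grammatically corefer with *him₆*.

*him* is a pronoun, so Principle B applies: it must be free in its binding domain.
Binding domain of *him₆*: the embedded TP, whose subject is Diego₂.
*Hugo₁* c-commands the pronoun but from outside its binding domain, and is not c-commanded by it → coindexation permitted.
*Diego₂* c-commands the pronoun within its binding domain → coindexation would violate Principle B.
*Samir₃*: the pronoun c-commands this R-expression → coindexation would violate Principle C on *Samir₃*.
*Tariq₄*: the pronoun c-commands this R-expression → coindexation would violate Principle C on *Tariq₄*.
*Ivan₅* and the pronoun do not c-command one another → neither Principle B nor Principle C is at stake; coindexation permitted.

{1, 5}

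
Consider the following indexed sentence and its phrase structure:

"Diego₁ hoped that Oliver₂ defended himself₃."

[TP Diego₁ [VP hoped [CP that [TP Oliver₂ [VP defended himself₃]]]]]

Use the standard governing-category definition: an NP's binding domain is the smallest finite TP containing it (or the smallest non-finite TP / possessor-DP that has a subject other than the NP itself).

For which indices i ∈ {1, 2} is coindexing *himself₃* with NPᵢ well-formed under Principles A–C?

*himself* is an anaphor, so Principle A applies: it must be bound in its binding domain.
Binding domain of *himself₃*: the embedded TP, whose subject is Oliver₂.
*Diego₁* c-commands the anaphor but is outside its binding domain → cannot satisfy Principle A.
*Oliver₂* c-commands the anaphor within its binding domain → licit binder.

{2}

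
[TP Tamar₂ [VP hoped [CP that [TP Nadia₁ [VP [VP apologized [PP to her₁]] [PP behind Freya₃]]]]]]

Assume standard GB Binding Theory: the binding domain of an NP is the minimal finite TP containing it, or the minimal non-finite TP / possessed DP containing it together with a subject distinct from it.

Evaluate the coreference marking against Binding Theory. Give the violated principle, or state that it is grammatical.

The two coindexed NPs are *Nadia₁* and *her₁*.
*her₁* is a pronoun. Its binding domain is the embedded TP, whose subject is Nadia₁.
*Nadia₁* c-commands it within that domain and carries the same index.
The pronoun is locally bound → Principle B violation.

Principle B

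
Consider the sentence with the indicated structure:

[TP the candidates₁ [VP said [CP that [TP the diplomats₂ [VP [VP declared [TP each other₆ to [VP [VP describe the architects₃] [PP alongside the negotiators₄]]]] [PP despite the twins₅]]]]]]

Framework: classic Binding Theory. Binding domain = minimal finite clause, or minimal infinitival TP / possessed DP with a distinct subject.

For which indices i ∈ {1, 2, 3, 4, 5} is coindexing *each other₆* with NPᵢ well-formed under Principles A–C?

*each other* is an anaphor, so Principle A applies: it must be bound in its binding domain.
Binding domain of *each other₆*: the embedded TP, whose subject is the diplomats₂.
*the candidates₁* c-commands the anaphor but is outside its binding domain → cannot satisfy Principle A.
*the diplomats₂* c-commands the anaphor within its binding domain → licit binder.
*the architects₃* does not c-command the anaphor → cannot bind it.
*the negotiators₄* does not c-command the anaphor → cannot bind it.
*the twins₅* does not c-command the anaphor → cannot bind it.

{2}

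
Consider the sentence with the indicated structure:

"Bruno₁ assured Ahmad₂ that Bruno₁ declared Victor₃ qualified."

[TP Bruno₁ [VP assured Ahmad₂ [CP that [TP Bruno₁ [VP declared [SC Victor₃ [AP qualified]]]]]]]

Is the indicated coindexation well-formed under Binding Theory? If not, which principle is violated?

Principle C

The two coindexed NPs are *Bruno₁* (the lower occurrence) and *Bruno₁* (the higher occurrence).
*Bruno₁* (the lower occurrence) is an R-expression. Principle C requires it to be free everywhere.
*Bruno₁* (the higher occurrence) c-commands it and carries the same index.
The R-expression is bound → Principle C violation.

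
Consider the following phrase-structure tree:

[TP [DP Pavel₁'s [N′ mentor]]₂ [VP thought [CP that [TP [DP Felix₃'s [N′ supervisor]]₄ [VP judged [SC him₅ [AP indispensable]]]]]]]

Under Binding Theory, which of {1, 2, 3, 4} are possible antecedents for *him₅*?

{1, 2, 3}

*him* is a pronoun, so Principle B applies: it must be free in its binding domain.
Binding domain of *him₅*: the embedded TP, whose subject is [Felix₃'s supervisor]₄.
*Pavel₁* and the pronoun do not c-command one another → neither Principle B nor Principle C is at stake; coindexation permitted.
*[Pavel₁'s mentor]₂* c-commands the pronoun but from outside its binding domain, and is not c-commanded by it → coindexation permitted.
*Felix₃* and the pronoun do not c-command one another → neither Principle B nor Principle C is at stake; coindexation permitted.
*[Felix₃'s supervisor]₄* c-commands the pronoun within its binding domain → coindexation would violate Principle B.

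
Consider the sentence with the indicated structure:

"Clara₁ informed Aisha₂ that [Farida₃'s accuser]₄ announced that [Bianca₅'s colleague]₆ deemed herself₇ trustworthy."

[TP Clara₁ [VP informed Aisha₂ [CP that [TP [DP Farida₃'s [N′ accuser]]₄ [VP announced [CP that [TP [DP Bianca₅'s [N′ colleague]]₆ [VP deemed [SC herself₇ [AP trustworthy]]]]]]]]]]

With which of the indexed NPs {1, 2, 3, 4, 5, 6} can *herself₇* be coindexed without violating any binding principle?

*herself* is an anaphor, so Principle A applies: it must be bound in its binding domain.
Binding domain of *herself₇*: the embedded TP, whose subject is [Bianca₅'s colleague]₆.
*Clara₁* c-commands the anaphor but is outside its binding domain → cannot satisfy Principle A.
*Aisha₂* c-commands the anaphor but is outside its binding domain → cannot satisfy Principle A.
*Farida₃* does not c-command the anaphor → cannot bind it.
*[Farida₃'s accuser]₄* c-commands the anaphor but is outside its binding domain → cannot satisfy Principle A.
*Bianca₅* does not c-command the anaphor → cannot bind it.
*[Bianca₅'s colleague]₆* c-commands the anaphor within its binding domain → licit binder.

{6}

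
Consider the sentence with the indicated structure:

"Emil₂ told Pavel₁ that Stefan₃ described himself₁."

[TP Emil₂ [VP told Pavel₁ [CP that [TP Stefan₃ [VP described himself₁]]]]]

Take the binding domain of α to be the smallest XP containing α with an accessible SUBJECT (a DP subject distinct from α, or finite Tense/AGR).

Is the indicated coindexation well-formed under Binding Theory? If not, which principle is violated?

Principle A

The two coindexed NPs are *Pavel₁* and *himself₁*.
*himself₁* is an anaphor. Principle A requires it to be bound within its binding domain — the embedded TP, whose subject is Stefan₃.
Within that domain it is c-commanded by *Stefan₃*, which does not share its index.
*Pavel₁* does c-command the anaphor, but from outside its binding domain.
The anaphor is unbound in its domain → Principle A violation.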